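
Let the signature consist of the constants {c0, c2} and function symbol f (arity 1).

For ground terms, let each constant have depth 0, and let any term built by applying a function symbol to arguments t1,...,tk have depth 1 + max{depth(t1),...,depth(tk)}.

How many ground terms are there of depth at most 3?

8

If N_k denotes the number of depth-≤k ground terms, the 2 constants give N_0 = 2, and each function symbol of arity r contributes N_{k-1}^r new terms at level k: N_k = 2 + N_{k-1}.
N_0 = 2
N_1 = 2 + 2 = 4
N_2 = 2 + 4 = 6
N_3 = 2 + 6 = 8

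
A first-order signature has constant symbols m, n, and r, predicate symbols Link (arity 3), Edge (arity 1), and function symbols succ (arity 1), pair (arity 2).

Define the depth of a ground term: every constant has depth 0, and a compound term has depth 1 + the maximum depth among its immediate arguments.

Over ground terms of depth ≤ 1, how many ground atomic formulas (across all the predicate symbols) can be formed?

3390

First count ground terms of depth ≤ 1.
Let N_k = |{terms of depth ≤ k}|. Then N_0 = 3 and N_k = 3 + N_{k-1} + N_{k-1}^2 for k ≥ 1 (one summand per function symbol, arity giving the exponent).
N_0 = 3
N_1 = 3 + 3 + 3^2 = 15
So |H| = 15.
A ground atom is a predicate applied to a tuple of terms from H, so the count is the sum over predicates of |H|^arity:
  Link: 15^3 = 3375;  Edge: 15
Total ground atoms: 3375 + 15 = 3390.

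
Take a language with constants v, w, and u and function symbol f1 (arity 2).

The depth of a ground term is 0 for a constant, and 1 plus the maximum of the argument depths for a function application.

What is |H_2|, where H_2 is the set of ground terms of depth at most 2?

Count level by level. With function symbols f1/2, the terms of depth ≤ k are the 3 constants together with each function applied to depth-≤(k−1) tuples, so N_k = 3 + N_{k-1}^2.
N_0 = 3
N_1 = 3 + 3^2 = 12
N_2 = 3 + 12^2 = 147

147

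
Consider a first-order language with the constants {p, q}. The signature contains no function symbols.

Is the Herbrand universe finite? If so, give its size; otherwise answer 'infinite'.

2

There are no function symbols, so every ground term is one of the 2 constants.
The Herbrand universe is {p, q}, which is finite with 2 elements.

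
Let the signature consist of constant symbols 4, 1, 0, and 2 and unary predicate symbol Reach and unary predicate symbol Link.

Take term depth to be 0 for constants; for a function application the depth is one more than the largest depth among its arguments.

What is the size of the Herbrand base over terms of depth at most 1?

8

First count ground terms of depth ≤ 1.
With no function symbols every ground term is a constant, so there are exactly 4 ground terms at every depth bound.
N_0 = 4
N_1 = 4
Explicitly: 4, 1, 0, 2.
So |H| = 4.
A ground atom is a predicate applied to a tuple of terms from H, so the count is the sum over predicates of |H|^arity:
  Reach: 4;  Link: 4
Total ground atoms: 4 + 4 = 8.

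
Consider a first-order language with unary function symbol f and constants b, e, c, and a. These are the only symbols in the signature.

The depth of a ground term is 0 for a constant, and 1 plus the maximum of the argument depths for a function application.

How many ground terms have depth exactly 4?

4

Write N_k for the number of ground terms of depth ≤ k. A term of depth ≤ k is either a constant or a function symbol applied to arguments of depth ≤ k−1, so N_k = 4 + N_{k-1}.
N_0 = 4
N_1 = 4 + 4 = 8
N_2 = 4 + 8 = 12
N_3 = 4 + 12 = 16
N_4 = 4 + 16 = 20
Terms of depth exactly 4: N_4 − N_3 = 20 − 16 = 4.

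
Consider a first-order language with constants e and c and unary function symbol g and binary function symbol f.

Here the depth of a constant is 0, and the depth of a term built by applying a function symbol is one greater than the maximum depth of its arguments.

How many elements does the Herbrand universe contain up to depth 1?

8

Count level by level. With function symbols g/1, f/2, the terms of depth ≤ k are the 2 constants together with each function applied to depth-≤(k−1) tuples, so N_k = 2 + N_{k-1} + N_{k-1}^2.
N_0 = 2
N_1 = 2 + 2 + 2^2 = 8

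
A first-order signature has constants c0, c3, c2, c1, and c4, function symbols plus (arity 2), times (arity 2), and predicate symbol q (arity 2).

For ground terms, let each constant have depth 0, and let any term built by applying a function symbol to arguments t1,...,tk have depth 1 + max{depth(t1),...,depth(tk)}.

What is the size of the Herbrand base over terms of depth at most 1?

3025

First count ground terms of depth ≤ 1.
Let N_k count ground terms of depth at most k. Each non-constant term of depth ≤ k is some function symbol applied to depth-≤(k−1) arguments, giving N_k = 5 + N_{k-1}^2 + N_{k-1}^2.
N_0 = 5
N_1 = 5 + 5^2 + 5^2 = 55
So |H| = 55.
Each predicate of arity r yields |H|^r ground atoms (one per choice of an r-tuple from H):
  q: 55^2 = 3025
Total ground atoms: 3025.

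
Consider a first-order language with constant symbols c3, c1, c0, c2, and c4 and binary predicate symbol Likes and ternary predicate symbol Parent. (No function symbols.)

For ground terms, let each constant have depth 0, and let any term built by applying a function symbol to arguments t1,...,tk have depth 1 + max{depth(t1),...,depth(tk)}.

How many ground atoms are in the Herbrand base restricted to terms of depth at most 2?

150

First count ground terms of depth ≤ 2.
With no function symbols every ground term is a constant, so there are exactly 5 ground terms at every depth bound.
N_0 = 5
N_1 = 5
N_2 = 5
So |H| = 5.
Each predicate of arity r yields |H|^r ground atoms (one per choice of an r-tuple from H):
  Likes: 5^2 = 25;  Parent: 5^3 = 125
Total ground atoms: 25 + 125 = 150.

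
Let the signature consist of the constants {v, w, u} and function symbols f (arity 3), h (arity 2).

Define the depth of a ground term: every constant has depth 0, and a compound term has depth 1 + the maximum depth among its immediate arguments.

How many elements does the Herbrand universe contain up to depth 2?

60843

Write N_k for the number of ground terms of depth ≤ k. A term of depth ≤ k is either a constant or a function symbol applied to arguments of depth ≤ k−1, so N_k = 3 + N_{k-1}^3 + N_{k-1}^2.
N_0 = 3
N_1 = 3 + 3^3 + 3^2 = 39
N_2 = 3 + 39^3 + 39^2 = 60843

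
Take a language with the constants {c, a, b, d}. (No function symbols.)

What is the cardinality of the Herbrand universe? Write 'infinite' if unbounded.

There are no function symbols, so every ground term is one of the 4 constants.
The Herbrand universe is {c, a, b, d}, which is finite with 4 elements.

4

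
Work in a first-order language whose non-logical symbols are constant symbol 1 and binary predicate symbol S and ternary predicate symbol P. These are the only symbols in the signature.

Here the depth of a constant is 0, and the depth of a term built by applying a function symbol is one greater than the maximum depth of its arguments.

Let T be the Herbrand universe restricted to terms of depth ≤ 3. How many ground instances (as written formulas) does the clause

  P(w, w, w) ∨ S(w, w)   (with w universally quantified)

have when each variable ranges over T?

1

Ground terms of depth ≤ 3:
  With no function symbols every ground term is a constant, so there is exactly 1 ground term at every depth bound.
  N_0 = 1
  N_1 = 1
  N_2 = 1
  N_3 = 1
  Explicitly: 1.
So there is exactly 1 ground term available for substitution.
The variable w ranges independently over the available ground terms, and distinct assignments produce distinct instances.
Number of ground instances = 1.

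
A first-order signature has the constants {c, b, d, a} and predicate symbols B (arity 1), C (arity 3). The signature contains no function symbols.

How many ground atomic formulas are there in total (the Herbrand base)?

68

With no function symbols, the Herbrand universe is just the 4 constants.
Ground atoms per predicate: B: 4, C: 4^3 = 64.
Herbrand base size = 4 + 64 = 68.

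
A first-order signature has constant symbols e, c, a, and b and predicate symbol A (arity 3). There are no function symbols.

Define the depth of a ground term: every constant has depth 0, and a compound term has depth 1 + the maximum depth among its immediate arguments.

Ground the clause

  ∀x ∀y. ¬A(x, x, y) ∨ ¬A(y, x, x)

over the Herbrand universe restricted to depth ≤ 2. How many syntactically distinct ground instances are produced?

16

Ground terms of depth ≤ 2:
  With no function symbols every ground term is a constant, so there are exactly 4 ground terms at every depth bound.
  N_0 = 4
  N_1 = 4
  N_2 = 4
  Explicitly: e, c, a, b.
So there are 4 ground terms available for substitution.
There are 2 variables to instantiate (x, y), each occurring in at least one literal, so different choices give different ground instances.
Number of ground instances = 4^2 = 16.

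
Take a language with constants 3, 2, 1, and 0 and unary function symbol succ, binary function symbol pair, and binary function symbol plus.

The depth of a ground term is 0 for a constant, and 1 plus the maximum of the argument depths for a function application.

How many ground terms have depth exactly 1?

If N_k denotes the number of depth-≤k ground terms, the 4 constants give N_0 = 4, and each function symbol of arity r contributes N_{k-1}^r new terms at level k: N_k = 4 + N_{k-1} + N_{k-1}^2 + N_{k-1}^2.
N_0 = 4
N_1 = 4 + 4 + 4^2 + 4^2 = 40
Terms of depth exactly 1: N_1 − N_0 = 40 − 4 = 36.

36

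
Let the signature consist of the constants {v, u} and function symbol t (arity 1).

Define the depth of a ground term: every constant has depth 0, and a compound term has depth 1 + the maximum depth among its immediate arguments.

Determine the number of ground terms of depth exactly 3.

If N_k denotes the number of depth-≤k ground terms, the 2 constants give N_0 = 2, and each function symbol of arity r contributes N_{k-1}^r new terms at level k: N_k = 2 + N_{k-1}.
N_0 = 2
N_1 = 2 + 2 = 4
N_2 = 2 + 4 = 6
N_3 = 2 + 6 = 8
Terms of depth exactly 3: N_3 − N_2 = 8 − 6 = 2.

2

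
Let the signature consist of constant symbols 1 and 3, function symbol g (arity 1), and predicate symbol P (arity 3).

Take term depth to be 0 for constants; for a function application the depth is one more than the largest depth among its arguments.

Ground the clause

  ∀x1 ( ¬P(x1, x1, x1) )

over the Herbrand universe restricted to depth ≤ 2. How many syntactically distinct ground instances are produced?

Ground terms of depth ≤ 2:
  Write N_k for the number of ground terms of depth ≤ k. A term of depth ≤ k is either a constant or a function symbol applied to arguments of depth ≤ k−1, so N_k = 2 + N_{k-1}.
  N_0 = 2
  N_1 = 2 + 2 = 4
  N_2 = 2 + 4 = 6
  Explicitly: 1, 3, g(1), g(3), g(g(1)), g(g(3)).
So there are 6 ground terms available for substitution.
The clause has 1 distinct variable (x1), which appears in the body. In the free term algebra distinct substitutions yield syntactically distinct ground instances.
Number of ground instances = 6.

6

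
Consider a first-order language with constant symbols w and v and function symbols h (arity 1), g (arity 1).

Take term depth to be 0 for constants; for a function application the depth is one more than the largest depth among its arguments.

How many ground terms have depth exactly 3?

Count level by level. With function symbols h/1, g/1, the terms of depth ≤ k are the 2 constants together with each function applied to depth-≤(k−1) tuples, so N_k = 2 + N_{k-1} + N_{k-1}.
N_0 = 2
N_1 = 2 + 2 + 2 = 6
N_2 = 2 + 6 + 6 = 14
N_3 = 2 + 14 + 14 = 30
Terms of depth exactly 3: N_3 − N_2 = 30 − 14 = 16.

16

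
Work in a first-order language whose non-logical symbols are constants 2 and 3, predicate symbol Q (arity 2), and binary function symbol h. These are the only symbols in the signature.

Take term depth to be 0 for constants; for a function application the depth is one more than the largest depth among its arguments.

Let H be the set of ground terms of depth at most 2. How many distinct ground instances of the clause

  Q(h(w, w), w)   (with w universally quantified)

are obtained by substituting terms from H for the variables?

Ground terms of depth ≤ 2:
  Count level by level. With function symbols h/2, the terms of depth ≤ k are the 2 constants together with each function applied to depth-≤(k−1) tuples, so N_k = 2 + N_{k-1}^2.
  N_0 = 2
  N_1 = 2 + 2^2 = 6
  N_2 = 2 + 6^2 = 38
So there are 38 ground terms available for substitution.
There is 1 variable to instantiate (w),  occurring in at least one literal, so different choices give different ground instances.
Number of ground instances = 38.

38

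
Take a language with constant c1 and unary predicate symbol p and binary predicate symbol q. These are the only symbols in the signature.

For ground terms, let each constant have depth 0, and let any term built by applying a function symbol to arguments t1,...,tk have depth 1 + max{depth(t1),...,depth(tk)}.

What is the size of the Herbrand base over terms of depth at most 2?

First count ground terms of depth ≤ 2.
With no function symbols every ground term is a constant, so there is exactly 1 ground term at every depth bound.
N_0 = 1
N_1 = 1
N_2 = 1
Explicitly: c1.
So |H| = 1.
For each predicate symbol, the number of ground atoms is |H| raised to its arity; summing:
  p: 1;  q: 1^2 = 1
Total ground atoms: 1 + 1 = 2.

2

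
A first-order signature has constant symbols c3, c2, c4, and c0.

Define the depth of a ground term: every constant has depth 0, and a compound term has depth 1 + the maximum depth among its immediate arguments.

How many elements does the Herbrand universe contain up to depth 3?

4

With no function symbols every ground term is a constant, so there are exactly 4 ground terms at every depth bound.
N_0 = 4
N_1 = 4
N_2 = 4
N_3 = 4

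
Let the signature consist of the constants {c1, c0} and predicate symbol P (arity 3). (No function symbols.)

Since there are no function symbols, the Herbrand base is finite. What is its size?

8

With no function symbols, the Herbrand universe is just the 2 constants.
Ground atoms per predicate: P: 2^3 = 8.
Herbrand base size = 8 = 8.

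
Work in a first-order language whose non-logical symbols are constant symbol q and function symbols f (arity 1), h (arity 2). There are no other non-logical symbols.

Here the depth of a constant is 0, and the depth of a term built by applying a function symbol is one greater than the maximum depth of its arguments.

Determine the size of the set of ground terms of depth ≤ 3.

183

If N_k denotes the number of depth-≤k ground terms, the 1 constant gives N_0 = 1, and each function symbol of arity r contributes N_{k-1}^r new terms at level k: N_k = 1 + N_{k-1} + N_{k-1}^2.
N_0 = 1
N_1 = 1 + 1 + 1^2 = 3
N_2 = 1 + 3 + 3^2 = 13
N_3 = 1 + 13 + 13^2 = 183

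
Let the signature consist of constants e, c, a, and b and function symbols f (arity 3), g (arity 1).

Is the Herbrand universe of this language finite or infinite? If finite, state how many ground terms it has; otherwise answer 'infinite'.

infinite

The signature has at least one function symbol (f, arity 3) and at least one constant (e).
Iterating f gives infinitely many distinct ground terms: e, f(e, e, e), f(f(e, e, e), f(e, e, e), f(e, e, e)), ...
So the Herbrand universe is infinite.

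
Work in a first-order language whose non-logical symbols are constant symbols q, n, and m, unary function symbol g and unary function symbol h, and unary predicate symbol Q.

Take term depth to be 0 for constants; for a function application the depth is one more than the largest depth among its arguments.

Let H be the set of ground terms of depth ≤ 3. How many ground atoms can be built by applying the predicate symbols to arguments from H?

45

First count ground terms of depth ≤ 3.
Write N_k for the number of ground terms of depth ≤ k. A term of depth ≤ k is either a constant or a function symbol applied to arguments of depth ≤ k−1, so N_k = 3 + N_{k-1} + N_{k-1}.
N_0 = 3
N_1 = 3 + 3 + 3 = 9
N_2 = 3 + 9 + 9 = 21
N_3 = 3 + 21 + 21 = 45
So |H| = 45.
A ground atom is a predicate applied to a tuple of terms from H, so the count is the sum over predicates of |H|^arity:
  Q: 45
Total ground atoms: 45.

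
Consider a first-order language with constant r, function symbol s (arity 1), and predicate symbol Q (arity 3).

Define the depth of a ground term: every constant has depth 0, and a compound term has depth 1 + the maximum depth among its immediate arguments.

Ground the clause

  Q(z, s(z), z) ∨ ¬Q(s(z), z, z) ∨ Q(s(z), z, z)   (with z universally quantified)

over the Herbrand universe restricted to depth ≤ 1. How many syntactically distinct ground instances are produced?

2

Ground terms of depth ≤ 1:
  Count level by level. With function symbols s/1, the terms of depth ≤ k are the 1 constant together with each function applied to depth-≤(k−1) tuples, so N_k = 1 + N_{k-1}.
  N_0 = 1
  N_1 = 1 + 1 = 2
So there are 2 ground terms available for substitution.
The clause has 1 distinct variable (z), which appears in the body. In the free term algebra distinct substitutions yield syntactically distinct ground instances.
Number of ground instances = 2.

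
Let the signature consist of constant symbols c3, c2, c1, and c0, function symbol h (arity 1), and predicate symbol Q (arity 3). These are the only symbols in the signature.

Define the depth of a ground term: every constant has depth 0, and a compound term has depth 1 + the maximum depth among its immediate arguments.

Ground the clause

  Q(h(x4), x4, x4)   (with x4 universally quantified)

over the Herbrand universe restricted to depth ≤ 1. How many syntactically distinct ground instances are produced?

8

Ground terms of depth ≤ 1:
  Let N_k = |{terms of depth ≤ k}|. Then N_0 = 4 and N_k = 4 + N_{k-1} for k ≥ 1 (one summand per function symbol, arity giving the exponent).
  N_0 = 4
  N_1 = 4 + 4 = 8
  Explicitly: c3, c2, c1, c0, h(c3), h(c2), h(c1), h(c0).
So there are 8 ground terms available for substitution.
The clause has 1 distinct variable (x4), which appears in the body. In the free term algebra distinct substitutions yield syntactically distinct ground instances.
Number of ground instances = 8.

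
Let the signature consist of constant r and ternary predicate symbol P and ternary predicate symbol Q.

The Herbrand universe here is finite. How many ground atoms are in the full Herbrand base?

With no function symbols, the Herbrand universe is just the 1 constant.
Ground atoms per predicate: P: 1^3 = 1, Q: 1^3 = 1.
Herbrand base size = 1 + 1 = 2.

2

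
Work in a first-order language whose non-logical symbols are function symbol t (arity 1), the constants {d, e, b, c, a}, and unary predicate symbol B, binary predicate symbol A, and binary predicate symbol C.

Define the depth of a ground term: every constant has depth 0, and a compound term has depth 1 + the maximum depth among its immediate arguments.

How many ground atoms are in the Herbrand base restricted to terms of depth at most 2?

465

First count ground terms of depth ≤ 2.
Let N_k count ground terms of depth at most k. Each non-constant term of depth ≤ k is some function symbol applied to depth-≤(k−1) arguments, giving N_k = 5 + N_{k-1}.
N_0 = 5
N_1 = 5 + 5 = 10
N_2 = 5 + 10 = 15
So |H| = 15.
Each predicate of arity r yields |H|^r ground atoms (one per choice of an r-tuple from H):
  B: 15;  A: 15^2 = 225;  C: 15^2 = 225
Total ground atoms: 15 + 225 + 225 = 465.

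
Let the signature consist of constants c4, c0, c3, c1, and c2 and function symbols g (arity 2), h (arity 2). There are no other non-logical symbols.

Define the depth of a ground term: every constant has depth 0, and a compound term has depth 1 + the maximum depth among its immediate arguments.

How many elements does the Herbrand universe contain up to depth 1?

55

Let N_k count ground terms of depth at most k. Each non-constant term of depth ≤ k is some function symbol applied to depth-≤(k−1) arguments, giving N_k = 5 + N_{k-1}^2 + N_{k-1}^2.
N_0 = 5
N_1 = 5 + 5^2 + 5^2 = 55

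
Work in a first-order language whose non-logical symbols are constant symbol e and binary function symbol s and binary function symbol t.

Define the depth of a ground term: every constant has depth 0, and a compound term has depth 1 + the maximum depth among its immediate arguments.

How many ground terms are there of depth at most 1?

Let N_k count ground terms of depth at most k. Each non-constant term of depth ≤ k is some function symbol applied to depth-≤(k−1) arguments, giving N_k = 1 + N_{k-1}^2 + N_{k-1}^2.
N_0 = 1
N_1 = 1 + 1^2 + 1^2 = 3
Explicitly: e, s(e, e), t(e, e).

3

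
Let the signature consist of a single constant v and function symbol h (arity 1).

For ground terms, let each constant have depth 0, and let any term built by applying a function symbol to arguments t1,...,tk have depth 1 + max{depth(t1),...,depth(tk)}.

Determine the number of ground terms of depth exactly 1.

1

If N_k denotes the number of depth-≤k ground terms, the 1 constant gives N_0 = 1, and each function symbol of arity r contributes N_{k-1}^r new terms at level k: N_k = 1 + N_{k-1}.
N_0 = 1
N_1 = 1 + 1 = 2
Terms of depth exactly 1: N_1 − N_0 = 2 − 1 = 1.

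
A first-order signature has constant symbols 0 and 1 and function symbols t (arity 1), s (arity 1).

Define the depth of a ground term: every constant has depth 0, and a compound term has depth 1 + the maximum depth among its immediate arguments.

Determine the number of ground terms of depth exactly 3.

Let N_k count ground terms of depth at most k. Each non-constant term of depth ≤ k is some function symbol applied to depth-≤(k−1) arguments, giving N_k = 2 + N_{k-1} + N_{k-1}.
N_0 = 2
N_1 = 2 + 2 + 2 = 6
N_2 = 2 + 6 + 6 = 14
N_3 = 2 + 14 + 14 = 30
Terms of depth exactly 3: N_3 − N_2 = 30 − 14 = 16.

16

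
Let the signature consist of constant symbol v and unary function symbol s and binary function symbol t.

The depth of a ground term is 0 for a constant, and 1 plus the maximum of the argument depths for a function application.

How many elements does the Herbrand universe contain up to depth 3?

Let N_k = |{terms of depth ≤ k}|. Then N_0 = 1 and N_k = 1 + N_{k-1} + N_{k-1}^2 for k ≥ 1 (one summand per function symbol, arity giving the exponent).
N_0 = 1
N_1 = 1 + 1 + 1^2 = 3
N_2 = 1 + 3 + 3^2 = 13
N_3 = 1 + 13 + 13^2 = 183

183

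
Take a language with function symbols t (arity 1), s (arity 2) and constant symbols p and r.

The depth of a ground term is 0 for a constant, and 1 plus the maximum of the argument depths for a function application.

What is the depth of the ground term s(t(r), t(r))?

depth(t(r)) = 1 + depth(r) = 1 + 0 = 1
depth(s(t(r), t(r))) = 1 + max(1, 1) = 2

2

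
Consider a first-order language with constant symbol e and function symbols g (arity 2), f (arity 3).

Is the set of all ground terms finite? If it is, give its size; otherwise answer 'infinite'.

infinite

The signature has at least one function symbol (g, arity 2) and at least one constant (e).
Iterating g gives infinitely many distinct ground terms: e, g(e, e), g(g(e, e), g(e, e)), ...
So the Herbrand universe is infinite.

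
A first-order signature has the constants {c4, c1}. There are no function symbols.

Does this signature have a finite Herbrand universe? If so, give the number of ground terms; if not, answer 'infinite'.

2

There are no function symbols, so every ground term is one of the 2 constants.
The Herbrand universe is {c4, c1}, which is finite with 2 elements.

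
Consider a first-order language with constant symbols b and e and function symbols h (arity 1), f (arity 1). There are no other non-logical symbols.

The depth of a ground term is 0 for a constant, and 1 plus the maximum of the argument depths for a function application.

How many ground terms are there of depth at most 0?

2

Let N_k count ground terms of depth at most k. Each non-constant term of depth ≤ k is some function symbol applied to depth-≤(k−1) arguments, giving N_k = 2 + N_{k-1} + N_{k-1}.
N_0 = 2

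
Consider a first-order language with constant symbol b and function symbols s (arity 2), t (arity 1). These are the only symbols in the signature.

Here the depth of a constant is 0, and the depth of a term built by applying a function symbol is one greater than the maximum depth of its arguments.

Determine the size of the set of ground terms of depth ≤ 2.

13

Let N_k = |{terms of depth ≤ k}|. Then N_0 = 1 and N_k = 1 + N_{k-1}^2 + N_{k-1} for k ≥ 1 (one summand per function symbol, arity giving the exponent).
N_0 = 1
N_1 = 1 + 1^2 + 1 = 3
N_2 = 1 + 3^2 + 3 = 13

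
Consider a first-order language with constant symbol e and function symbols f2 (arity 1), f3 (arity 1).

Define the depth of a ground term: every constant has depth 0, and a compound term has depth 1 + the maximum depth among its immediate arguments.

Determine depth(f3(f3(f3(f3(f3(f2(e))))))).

6

depth(f2(e)) = 1 + depth(e) = 1 + 0 = 1
depth(f3(f2(e))) = 1 + depth(f2(e)) = 1 + 1 = 2
depth(f3(f3(f2(e)))) = 1 + depth(f3(f2(e))) = 1 + 2 = 3
depth(f3(f3(f3(f2(e))))) = 1 + depth(f3(f3(f2(e)))) = 1 + 3 = 4
depth(f3(f3(f3(f3(f2(e)))))) = 1 + depth(f3(f3(f3(f2(e))))) = 1 + 4 = 5
depth(f3(f3(f3(f3(f3(f2(e))))))) = 1 + depth(f3(f3(f3(f3(f2(e)))))) = 1 + 5 = 6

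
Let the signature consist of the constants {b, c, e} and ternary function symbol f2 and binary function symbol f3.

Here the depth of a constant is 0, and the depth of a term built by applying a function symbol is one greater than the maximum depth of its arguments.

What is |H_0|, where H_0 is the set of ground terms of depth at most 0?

3

If N_k denotes the number of depth-≤k ground terms, the 3 constants give N_0 = 3, and each function symbol of arity r contributes N_{k-1}^r new terms at level k: N_k = 3 + N_{k-1}^3 + N_{k-1}^2.
N_0 = 3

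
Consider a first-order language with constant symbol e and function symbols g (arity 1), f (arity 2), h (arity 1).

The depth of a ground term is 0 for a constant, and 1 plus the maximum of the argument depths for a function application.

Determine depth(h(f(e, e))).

depth(f(e, e)) = 1 + max(0, 0) = 1
depth(h(f(e, e))) = 1 + depth(f(e, e)) = 1 + 1 = 2

2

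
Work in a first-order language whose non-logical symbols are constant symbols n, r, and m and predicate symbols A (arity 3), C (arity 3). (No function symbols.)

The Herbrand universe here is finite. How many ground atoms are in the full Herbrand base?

With no function symbols, the Herbrand universe is just the 3 constants.
Ground atoms per predicate: A: 3^3 = 27, C: 3^3 = 27.
Herbrand base size = 27 + 27 = 54.

54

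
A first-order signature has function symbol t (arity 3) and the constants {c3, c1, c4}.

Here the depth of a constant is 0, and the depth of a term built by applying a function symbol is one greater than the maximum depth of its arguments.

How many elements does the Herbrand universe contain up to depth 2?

Let N_k = |{terms of depth ≤ k}|. Then N_0 = 3 and N_k = 3 + N_{k-1}^3 for k ≥ 1 (one summand per function symbol, arity giving the exponent).
N_0 = 3
N_1 = 3 + 3^3 = 30
N_2 = 3 + 30^3 = 27003

27003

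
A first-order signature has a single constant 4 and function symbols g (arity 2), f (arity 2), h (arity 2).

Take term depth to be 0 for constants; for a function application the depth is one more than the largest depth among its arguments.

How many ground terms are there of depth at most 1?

Let N_k = |{terms of depth ≤ k}|. Then N_0 = 1 and N_k = 1 + N_{k-1}^2 + N_{k-1}^2 + N_{k-1}^2 for k ≥ 1 (one summand per function symbol, arity giving the exponent).
N_0 = 1
N_1 = 1 + 1^2 + 1^2 + 1^2 = 4
Explicitly: 4, g(4, 4), f(4, 4), h(4, 4).

4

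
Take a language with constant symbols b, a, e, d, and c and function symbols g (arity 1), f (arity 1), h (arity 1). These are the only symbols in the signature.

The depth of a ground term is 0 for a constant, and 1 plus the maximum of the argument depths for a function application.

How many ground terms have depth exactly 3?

135

Let N_k count ground terms of depth at most k. Each non-constant term of depth ≤ k is some function symbol applied to depth-≤(k−1) arguments, giving N_k = 5 + N_{k-1} + N_{k-1} + N_{k-1}.
N_0 = 5
N_1 = 5 + 5 + 5 + 5 = 20
N_2 = 5 + 20 + 20 + 20 = 65
N_3 = 5 + 65 + 65 + 65 = 200
Terms of depth exactly 3: N_3 − N_2 = 200 − 65 = 135.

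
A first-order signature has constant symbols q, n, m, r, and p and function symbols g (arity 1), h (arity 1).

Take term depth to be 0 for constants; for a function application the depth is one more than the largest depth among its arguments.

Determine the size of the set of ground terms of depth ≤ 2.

35

Let N_k = |{terms of depth ≤ k}|. Then N_0 = 5 and N_k = 5 + N_{k-1} + N_{k-1} for k ≥ 1 (one summand per function symbol, arity giving the exponent).
N_0 = 5
N_1 = 5 + 5 + 5 = 15
N_2 = 5 + 15 + 15 = 35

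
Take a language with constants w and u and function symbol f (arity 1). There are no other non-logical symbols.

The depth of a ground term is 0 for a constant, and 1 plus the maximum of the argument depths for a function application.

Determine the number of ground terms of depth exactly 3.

2

Let N_k count ground terms of depth at most k. Each non-constant term of depth ≤ k is some function symbol applied to depth-≤(k−1) arguments, giving N_k = 2 + N_{k-1}.
N_0 = 2
N_1 = 2 + 2 = 4
N_2 = 2 + 4 = 6
N_3 = 2 + 6 = 8
Terms of depth exactly 3: N_3 − N_2 = 8 − 6 = 2.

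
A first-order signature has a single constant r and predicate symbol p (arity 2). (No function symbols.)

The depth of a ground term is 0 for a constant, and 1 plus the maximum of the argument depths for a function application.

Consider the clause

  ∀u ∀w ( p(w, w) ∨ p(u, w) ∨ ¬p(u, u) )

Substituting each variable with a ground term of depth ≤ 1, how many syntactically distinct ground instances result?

1

Ground terms of depth ≤ 1:
  With no function symbols every ground term is a constant, so there is exactly 1 ground term at every depth bound.
  N_0 = 1
  N_1 = 1
  Explicitly: r.
So there is exactly 1 ground term available for substitution.
Each of u, w ranges independently over the available ground terms, and distinct assignments produce distinct instances.
Number of ground instances = 1^2 = 1.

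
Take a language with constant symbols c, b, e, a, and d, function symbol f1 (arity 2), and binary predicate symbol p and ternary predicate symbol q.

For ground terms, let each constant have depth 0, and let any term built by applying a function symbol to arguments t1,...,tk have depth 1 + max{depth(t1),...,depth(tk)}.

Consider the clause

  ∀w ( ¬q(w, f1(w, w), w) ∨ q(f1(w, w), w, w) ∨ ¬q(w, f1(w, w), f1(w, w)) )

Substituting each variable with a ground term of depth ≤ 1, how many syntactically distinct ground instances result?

30

Ground terms of depth ≤ 1:
  Let N_k = |{terms of depth ≤ k}|. Then N_0 = 5 and N_k = 5 + N_{k-1}^2 for k ≥ 1 (one summand per function symbol, arity giving the exponent).
  N_0 = 5
  N_1 = 5 + 5^2 = 30
So there are 30 ground terms available for substitution.
The clause has 1 distinct variable (w), which appears in the body. In the free term algebra distinct substitutions yield syntactically distinct ground instances.
Number of ground instances = 30.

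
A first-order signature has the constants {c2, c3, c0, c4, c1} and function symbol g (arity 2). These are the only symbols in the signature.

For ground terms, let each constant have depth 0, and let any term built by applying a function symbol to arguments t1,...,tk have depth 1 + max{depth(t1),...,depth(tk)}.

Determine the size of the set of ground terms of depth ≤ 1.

If N_k denotes the number of depth-≤k ground terms, the 5 constants give N_0 = 5, and each function symbol of arity r contributes N_{k-1}^r new terms at level k: N_k = 5 + N_{k-1}^2.
N_0 = 5
N_1 = 5 + 5^2 = 30

30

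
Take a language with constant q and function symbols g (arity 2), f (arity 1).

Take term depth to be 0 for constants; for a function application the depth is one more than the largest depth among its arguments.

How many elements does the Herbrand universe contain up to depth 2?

13

Write N_k for the number of ground terms of depth ≤ k. A term of depth ≤ k is either a constant or a function symbol applied to arguments of depth ≤ k−1, so N_k = 1 + N_{k-1}^2 + N_{k-1}.
N_0 = 1
N_1 = 1 + 1^2 + 1 = 3
N_2 = 1 + 3^2 + 3 = 13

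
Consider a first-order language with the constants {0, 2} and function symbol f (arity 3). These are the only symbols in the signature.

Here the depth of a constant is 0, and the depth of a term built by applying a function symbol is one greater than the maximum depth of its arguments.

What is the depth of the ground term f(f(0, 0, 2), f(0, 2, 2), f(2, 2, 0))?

2

depth(f(0, 0, 2)) = 1 + max(0, 0, 0) = 1
depth(f(0, 2, 2)) = 1 + max(0, 0, 0) = 1
depth(f(2, 2, 0)) = 1 + max(0, 0, 0) = 1
depth(f(f(0, 0, 2), f(0, 2, 2), f(2, 2, 0))) = 1 + max(1, 1, 1) = 2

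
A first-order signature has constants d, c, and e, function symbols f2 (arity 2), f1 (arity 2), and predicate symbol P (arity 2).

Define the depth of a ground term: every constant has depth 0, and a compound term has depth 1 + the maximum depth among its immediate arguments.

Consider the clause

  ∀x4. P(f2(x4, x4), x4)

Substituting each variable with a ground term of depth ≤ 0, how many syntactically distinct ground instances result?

Ground terms of depth ≤ 0:
  Count level by level. With function symbols f2/2, f1/2, the terms of depth ≤ k are the 3 constants together with each function applied to depth-≤(k−1) tuples, so N_k = 3 + N_{k-1}^2 + N_{k-1}^2.
  N_0 = 3
So there are 3 ground terms available for substitution.
The clause has 1 distinct variable (x4), which appears in the body. In the free term algebra distinct substitutions yield syntactically distinct ground instances.
Number of ground instances = 3.

3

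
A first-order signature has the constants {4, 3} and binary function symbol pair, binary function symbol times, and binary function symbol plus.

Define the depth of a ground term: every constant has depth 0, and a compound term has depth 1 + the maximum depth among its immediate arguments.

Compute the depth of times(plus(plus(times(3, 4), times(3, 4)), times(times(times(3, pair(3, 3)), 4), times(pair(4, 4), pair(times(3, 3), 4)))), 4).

6

depth(times(3, 4)) = 1 + max(0, 0) = 1
depth(plus(times(3, 4), times(3, 4))) = 1 + max(1, 1) = 2
depth(pair(3, 3)) = 1 + max(0, 0) = 1
depth(times(3, pair(3, 3))) = 1 + max(0, 1) = 2
depth(times(times(3, pair(3, 3)), 4)) = 1 + max(2, 0) = 3
depth(pair(4, 4)) = 1 + max(0, 0) = 1
depth(times(3, 3)) = 1 + max(0, 0) = 1
depth(pair(times(3, 3), 4)) = 1 + max(1, 0) = 2
depth(times(pair(4, 4), pair(times(3, 3), 4))) = 1 + max(1, 2) = 3
depth(times(times(times(3, pair(3, 3)), 4), times(pair(4, 4), pair(times(3, 3), 4)))) = 1 + max(3, 3) = 4
depth(plus(plus(times(3, 4), times(3, 4)), times(times(times(3, pair(3, 3)), 4), times(pair(4, 4), pair(times(3, 3), 4))))) = 1 + max(2, 4) = 5
depth(times(plus(plus(times(3, 4), times(3, 4)), times(times(times(3, pair(3, 3)), 4), times(pair(4, 4), pair(times(3, 3), 4)))), 4)) = 1 + max(5, 0) = 6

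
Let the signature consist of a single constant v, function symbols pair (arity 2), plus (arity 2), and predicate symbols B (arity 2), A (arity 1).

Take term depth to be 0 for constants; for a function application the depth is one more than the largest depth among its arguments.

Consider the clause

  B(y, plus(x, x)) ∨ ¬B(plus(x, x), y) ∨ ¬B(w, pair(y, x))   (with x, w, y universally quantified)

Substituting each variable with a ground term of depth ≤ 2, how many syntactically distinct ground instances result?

6859

Ground terms of depth ≤ 2:
  If N_k denotes the number of depth-≤k ground terms, the 1 constant gives N_0 = 1, and each function symbol of arity r contributes N_{k-1}^r new terms at level k: N_k = 1 + N_{k-1}^2 + N_{k-1}^2.
  N_0 = 1
  N_1 = 1 + 1^2 + 1^2 = 3
  N_2 = 1 + 3^2 + 3^2 = 19
So there are 19 ground terms available for substitution.
Each of x, w, y ranges independently over the available ground terms, and distinct assignments produce distinct instances.
Number of ground instances = 19^3 = 6859.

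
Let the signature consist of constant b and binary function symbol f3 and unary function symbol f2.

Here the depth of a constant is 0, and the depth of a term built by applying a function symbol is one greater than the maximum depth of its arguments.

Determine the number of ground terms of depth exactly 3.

170

If N_k denotes the number of depth-≤k ground terms, the 1 constant gives N_0 = 1, and each function symbol of arity r contributes N_{k-1}^r new terms at level k: N_k = 1 + N_{k-1}^2 + N_{k-1}.
N_0 = 1
N_1 = 1 + 1^2 + 1 = 3
N_2 = 1 + 3^2 + 3 = 13
N_3 = 1 + 13^2 + 13 = 183
Terms of depth exactly 3: N_3 − N_2 = 183 − 13 = 170.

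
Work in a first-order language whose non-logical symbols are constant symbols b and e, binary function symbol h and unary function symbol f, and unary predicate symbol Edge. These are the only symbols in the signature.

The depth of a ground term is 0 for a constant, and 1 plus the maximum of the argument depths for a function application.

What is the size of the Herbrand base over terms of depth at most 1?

First count ground terms of depth ≤ 1.
Count level by level. With function symbols h/2, f/1, the terms of depth ≤ k are the 2 constants together with each function applied to depth-≤(k−1) tuples, so N_k = 2 + N_{k-1}^2 + N_{k-1}.
N_0 = 2
N_1 = 2 + 2^2 + 2 = 8
So |H| = 8.
For each predicate symbol, the number of ground atoms is |H| raised to its arity; summing:
  Edge: 8
Total ground atoms: 8.

8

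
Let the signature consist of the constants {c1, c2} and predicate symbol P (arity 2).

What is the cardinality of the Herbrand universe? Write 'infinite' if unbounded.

There are no function symbols, so every ground term is one of the 2 constants.
The Herbrand universe is {c1, c2}, which is finite with 2 elements.

2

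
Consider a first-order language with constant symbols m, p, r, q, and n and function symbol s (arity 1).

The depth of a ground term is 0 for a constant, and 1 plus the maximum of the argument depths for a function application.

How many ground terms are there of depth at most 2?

15

Let N_k count ground terms of depth at most k. Each non-constant term of depth ≤ k is some function symbol applied to depth-≤(k−1) arguments, giving N_k = 5 + N_{k-1}.
N_0 = 5
N_1 = 5 + 5 = 10
N_2 = 5 + 10 = 15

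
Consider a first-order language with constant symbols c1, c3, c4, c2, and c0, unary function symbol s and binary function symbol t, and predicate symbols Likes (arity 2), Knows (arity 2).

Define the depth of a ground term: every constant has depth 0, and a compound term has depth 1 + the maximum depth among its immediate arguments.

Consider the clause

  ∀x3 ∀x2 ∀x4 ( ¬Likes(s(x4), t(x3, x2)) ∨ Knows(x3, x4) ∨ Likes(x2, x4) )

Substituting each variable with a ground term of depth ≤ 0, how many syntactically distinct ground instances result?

Ground terms of depth ≤ 0:
  Count level by level. With function symbols s/1, t/2, the terms of depth ≤ k are the 5 constants together with each function applied to depth-≤(k−1) tuples, so N_k = 5 + N_{k-1} + N_{k-1}^2.
  N_0 = 5
  Explicitly: c1, c3, c4, c2, c0.
So there are 5 ground terms available for substitution.
Each of x3, x2, x4 ranges independently over the available ground terms, and distinct assignments produce distinct instances.
Number of ground instances = 5^3 = 125.

125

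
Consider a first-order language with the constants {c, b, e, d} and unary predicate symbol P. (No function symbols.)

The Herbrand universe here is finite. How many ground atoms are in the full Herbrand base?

4

With no function symbols, the Herbrand universe is just the 4 constants.
Ground atoms per predicate: P: 4.
Herbrand base size = 4 = 4.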